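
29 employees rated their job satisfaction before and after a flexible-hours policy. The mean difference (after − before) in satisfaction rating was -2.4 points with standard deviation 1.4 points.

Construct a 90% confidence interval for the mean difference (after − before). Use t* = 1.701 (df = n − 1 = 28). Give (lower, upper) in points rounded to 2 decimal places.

(-2.84, -1.96)

This is a matched-pairs design, so SE = s_d/√n = 1.4/√29 = 0.2600.
Margin = 1.701 × 0.2600 = 0.4423; the interval is -2.4 ± 0.4423 = (-2.84, -1.96).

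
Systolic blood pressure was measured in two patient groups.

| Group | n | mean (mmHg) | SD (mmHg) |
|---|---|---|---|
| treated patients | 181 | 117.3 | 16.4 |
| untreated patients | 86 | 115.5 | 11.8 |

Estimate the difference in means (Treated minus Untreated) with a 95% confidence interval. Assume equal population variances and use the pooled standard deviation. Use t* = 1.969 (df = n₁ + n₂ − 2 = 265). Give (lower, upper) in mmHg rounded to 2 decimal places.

Pooled variance s_p² = [180·16.4² + 85·11.8²] / (181+86−2) = 227.3517, so s_p = 15.0782.
SE_diff = s_p·√(1/n₁ + 1/n₂) = 15.0782·√(1/181 + 1/86) = 1.9748.
t* = 1.969; margin = 1.969 × 1.9748 = 3.8884.
Difference = 117.3 − 115.5 = 1.8000.
1.8000 ± 3.8884 → (-2.09, 5.69).

(-2.09, 5.69)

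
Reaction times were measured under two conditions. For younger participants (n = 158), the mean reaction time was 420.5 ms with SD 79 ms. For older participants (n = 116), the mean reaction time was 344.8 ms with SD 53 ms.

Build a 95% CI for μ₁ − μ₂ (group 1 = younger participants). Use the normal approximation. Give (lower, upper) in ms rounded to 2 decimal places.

SE₁ = s₁/√n₁ = 79/√158 = 6.2849; SE₂ = 53/√116 = 4.9209.
Independent samples, unequal variances: SE_diff = √(SE₁² + SE₂²) = √(39.49996801 + 24.21525681) = 7.9822.
z* = 1.960, so margin of error = 1.960 × 7.9822 = 15.6451.
Difference in means = 420.5 − 344.8 = 75.7000.
75.7000 ± 15.6451 → (60.05, 91.35).

(60.05, 91.35)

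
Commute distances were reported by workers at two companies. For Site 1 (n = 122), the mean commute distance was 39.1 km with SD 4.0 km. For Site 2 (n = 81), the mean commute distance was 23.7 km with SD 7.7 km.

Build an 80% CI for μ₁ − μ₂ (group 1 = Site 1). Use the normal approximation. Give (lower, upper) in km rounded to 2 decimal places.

Standard errors of each mean: 4.0/√122 = 0.3621 and 7.7/√81 = 0.8556.
SE(x̄₁ − x̄₂) = √(0.3621² + 0.8556²) = 0.9291 for independent samples with unequal variances.
With z* = 1.282, the margin is 1.282 × 0.9291 = 1.1911.
x̄₁ − x̄₂ = 39.1 − 23.7 = 15.4000; the interval is 15.4000 ± 1.1911 = (14.21, 16.59).

(14.21, 16.59)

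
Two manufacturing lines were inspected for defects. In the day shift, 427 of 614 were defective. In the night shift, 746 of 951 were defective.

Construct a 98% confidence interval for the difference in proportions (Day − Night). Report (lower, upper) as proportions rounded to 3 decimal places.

First, p̂₁ = 427/614 = 0.6954; p̂₂ = 746/951 = 0.7844.
The two standard errors are √(0.6954×0.3046/614) = 0.01857 and √(0.7844×0.2156/951) = 0.01334.
Because the samples are independent, SE_diff = √(0.01857² + 0.01334²) = 0.02286.
Using z* = 2.326 for 98%, ME = 2.326 × 0.02286 = 0.05317.
p̂₁ − p̂₂ = -0.0890; interval -0.0890 ± 0.05317 gives (-0.142, -0.036).

(-0.142, -0.036)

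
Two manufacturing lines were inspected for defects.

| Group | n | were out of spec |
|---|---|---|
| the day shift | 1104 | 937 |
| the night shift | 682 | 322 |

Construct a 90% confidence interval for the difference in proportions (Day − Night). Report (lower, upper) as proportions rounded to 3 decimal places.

Sample proportions: 937/1104 = 0.8487, 322/682 = 0.4721.
Each SE is √(p̂(1−p̂)/n): √(0.8487·0.1513/1104) = 0.01078 and √(0.4721·0.5279/682) = 0.01912.
SE(p̂₁ − p̂₂) = √(SE₁² + SE₂²) = √(0.0001162084 + 0.0003655744) = 0.02195, since the two samples are independent.
At 90% confidence z* = 1.645; margin = 1.645 × 0.02195 = 0.03611.
The difference is 0.8487 − 0.4721 = 0.3766, so the interval is 0.3766 ± 0.03611 = (0.340, 0.413).

(0.340, 0.413)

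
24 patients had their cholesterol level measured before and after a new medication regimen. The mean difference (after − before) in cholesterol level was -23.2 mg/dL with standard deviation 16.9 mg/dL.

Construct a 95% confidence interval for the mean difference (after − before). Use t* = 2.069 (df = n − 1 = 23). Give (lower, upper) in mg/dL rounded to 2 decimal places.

Paired design: SE = s_d/√n = 16.9/√24 = 3.4497.
t* = 2.069; margin of error = 2.069 × 3.4497 = 7.1374.
-23.2 ± 7.1374 → (-30.34, -16.06).

(-30.34, -16.06)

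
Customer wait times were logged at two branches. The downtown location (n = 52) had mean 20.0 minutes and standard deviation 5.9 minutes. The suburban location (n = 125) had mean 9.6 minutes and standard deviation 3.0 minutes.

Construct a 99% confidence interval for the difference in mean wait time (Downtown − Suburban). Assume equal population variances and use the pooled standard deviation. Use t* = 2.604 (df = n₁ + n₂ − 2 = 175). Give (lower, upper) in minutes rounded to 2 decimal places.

Pooled variance s_p² = [51·5.9² + 124·3.0²] / (52+125−2) = 16.5218, so s_p = 4.0647.
SE_diff = s_p·√(1/n₁ + 1/n₂) = 4.0647·√(1/52 + 1/125) = 0.6707.
t* = 2.604; margin = 2.604 × 0.6707 = 1.7465.
Difference = 20.0 − 9.6 = 10.4000.
10.4000 ± 1.7465 → (8.65, 12.15).

(8.65, 12.15)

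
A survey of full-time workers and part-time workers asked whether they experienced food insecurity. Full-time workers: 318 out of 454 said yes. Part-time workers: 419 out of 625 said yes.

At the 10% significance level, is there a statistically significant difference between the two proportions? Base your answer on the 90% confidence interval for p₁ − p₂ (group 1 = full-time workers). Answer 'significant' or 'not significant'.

not significant

First, p̂₁ = 318/454 = 0.7004; p̂₂ = 419/625 = 0.6704.
The two standard errors are √(0.7004×0.2996/454) = 0.02150 and √(0.6704×0.3296/625) = 0.01880.
Because the samples are independent, SE_diff = √(0.02150² + 0.01880²) = 0.02856.
Using z* = 1.645 for 90%, ME = 1.645 × 0.02856 = 0.04698.
p̂₁ − p̂₂ = 0.0300; interval 0.0300 ± 0.04698 gives (-0.01698, 0.07698).
The interval (-0.01698, 0.07698) contains 0, so the difference is not significant.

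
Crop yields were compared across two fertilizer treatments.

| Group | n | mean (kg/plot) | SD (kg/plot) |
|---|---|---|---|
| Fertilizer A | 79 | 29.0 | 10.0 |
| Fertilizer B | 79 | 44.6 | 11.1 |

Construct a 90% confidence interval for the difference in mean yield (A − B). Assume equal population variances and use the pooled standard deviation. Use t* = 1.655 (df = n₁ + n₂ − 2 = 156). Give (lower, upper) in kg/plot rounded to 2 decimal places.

Pooled variance s_p² = [78·10.0² + 78·11.1²] / (79+79−2) = 111.6050, so s_p = 10.5643.
SE_diff = s_p·√(1/n₁ + 1/n₂) = 10.5643·√(1/79 + 1/79) = 1.6809.
t* = 1.655; margin = 1.655 × 1.6809 = 2.7819.
Difference = 29.0 − 44.6 = -15.6000.
-15.6000 ± 2.7819 → (-18.38, -12.82).

(-18.38, -12.82)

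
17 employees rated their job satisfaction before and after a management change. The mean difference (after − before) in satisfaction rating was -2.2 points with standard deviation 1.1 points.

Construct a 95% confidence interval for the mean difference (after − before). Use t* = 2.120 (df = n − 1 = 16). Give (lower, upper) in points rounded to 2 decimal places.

This is a matched-pairs design, so SE = s_d/√n = 1.1/√17 = 0.2668.
Margin = 2.120 × 0.2668 = 0.5656; the interval is -2.2 ± 0.5656 = (-2.77, -1.63).

(-2.77, -1.63)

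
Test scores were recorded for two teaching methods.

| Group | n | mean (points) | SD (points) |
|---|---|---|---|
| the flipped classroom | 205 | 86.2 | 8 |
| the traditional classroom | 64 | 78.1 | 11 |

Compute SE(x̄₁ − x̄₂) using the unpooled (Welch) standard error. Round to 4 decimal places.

1.4842

Standard errors of each mean: 8/√205 = 0.5587 and 11/√64 = 1.3750.
SE(x̄₁ − x̄₂) = √(0.5587² + 1.3750²) = 1.4842 for independent samples with unequal variances.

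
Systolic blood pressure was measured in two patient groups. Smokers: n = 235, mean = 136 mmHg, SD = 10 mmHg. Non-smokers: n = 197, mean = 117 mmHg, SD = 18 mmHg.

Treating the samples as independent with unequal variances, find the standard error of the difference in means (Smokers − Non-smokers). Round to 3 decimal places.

1.439

Standard errors of each mean: 10/√235 = 0.6523 and 18/√197 = 1.2824.
SE(x̄₁ − x̄₂) = √(0.6523² + 1.2824²) = 1.4388 for independent samples with unequal variances.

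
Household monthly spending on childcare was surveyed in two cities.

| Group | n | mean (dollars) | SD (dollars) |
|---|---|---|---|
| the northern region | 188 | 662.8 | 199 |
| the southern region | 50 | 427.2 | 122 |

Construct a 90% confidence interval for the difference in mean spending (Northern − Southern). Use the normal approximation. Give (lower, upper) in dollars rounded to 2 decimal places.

(198.51, 272.69)

Standard errors of each mean: 199/√188 = 14.5136 and 122/√50 = 17.2534.
SE(x̄₁ − x̄₂) = √(14.5136² + 17.2534²) = 22.5461 for independent samples with unequal variances.
With z* = 1.645, the margin is 1.645 × 22.5461 = 37.0883.
x̄₁ − x̄₂ = 662.8 − 427.2 = 235.6000; the interval is 235.6000 ± 37.0883 = (198.51, 272.69).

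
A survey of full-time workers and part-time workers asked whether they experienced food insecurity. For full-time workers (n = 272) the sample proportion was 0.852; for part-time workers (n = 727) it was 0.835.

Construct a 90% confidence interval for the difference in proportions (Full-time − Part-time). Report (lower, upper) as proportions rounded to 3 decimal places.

(-0.025, 0.059)

The two standard errors are √(0.8520×0.1480/272) = 0.02153 and √(0.8350×0.1650/727) = 0.01377.
Because the samples are independent, SE_diff = √(0.02153² + 0.01377²) = 0.02556.
Using z* = 1.645 for 90%, ME = 1.645 × 0.02556 = 0.04205.
p̂₁ − p̂₂ = 0.0170; interval 0.0170 ± 0.04205 gives (-0.025, 0.059).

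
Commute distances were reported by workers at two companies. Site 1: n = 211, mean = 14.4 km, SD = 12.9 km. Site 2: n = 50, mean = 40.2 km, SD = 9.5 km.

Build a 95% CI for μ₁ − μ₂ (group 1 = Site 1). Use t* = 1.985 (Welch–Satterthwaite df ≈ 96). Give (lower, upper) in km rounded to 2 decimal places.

Per-group SEs: s₁/√n₁ = 12.9/√211 = 0.8881, s₂/√n₂ = 9.5/√50 = 1.3435.
Unpooled SE of the difference: √(0.78872161 + 1.80499225) = 1.6105.
Margin of error = t* · SE = 1.985 × 1.6105 = 3.1968.
x̄₁ − x̄₂ = 14.4 − 40.2 = -25.8000.
CI: -25.8000 ± 3.1968 = (-29.00, -22.60).

(-29.00, -22.60)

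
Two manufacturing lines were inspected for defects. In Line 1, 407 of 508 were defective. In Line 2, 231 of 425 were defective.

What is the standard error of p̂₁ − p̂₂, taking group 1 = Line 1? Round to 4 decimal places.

0.0300

First, p̂₁ = 407/508 = 0.8012; p̂₂ = 231/425 = 0.5435.
The two standard errors are √(0.8012×0.1988/508) = 0.01771 and √(0.5435×0.4565/425) = 0.02416.
Because the samples are independent, SE_diff = √(0.01771² + 0.02416²) = 0.02996.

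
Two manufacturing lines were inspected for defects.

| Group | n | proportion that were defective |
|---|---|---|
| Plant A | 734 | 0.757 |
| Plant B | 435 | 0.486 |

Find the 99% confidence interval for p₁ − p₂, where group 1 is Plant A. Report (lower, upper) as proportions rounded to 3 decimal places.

(0.197, 0.345)

The two standard errors are √(0.7570×0.2430/734) = 0.01583 and √(0.4860×0.5140/435) = 0.02396.
Because the samples are independent, SE_diff = √(0.01583² + 0.02396²) = 0.02872.
Using z* = 2.576 for 99%, ME = 2.576 × 0.02872 = 0.07398.
p̂₁ − p̂₂ = 0.2710; interval 0.2710 ± 0.07398 gives (0.197, 0.345).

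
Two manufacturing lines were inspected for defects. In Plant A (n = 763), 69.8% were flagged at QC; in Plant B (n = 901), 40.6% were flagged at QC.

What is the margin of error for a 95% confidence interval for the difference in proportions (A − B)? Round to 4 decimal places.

0.0457

SE₁ = √(p̂₁(1−p̂₁)/n₁) = √(0.6980·0.3020/763) = 0.01662; SE₂ = √(0.4060·0.5940/901) = 0.01636.
Independent samples: SE of the difference = √(SE₁² + SE₂²) = √(0.0002762244 + 0.0002676496) = 0.02332.
z* for 95% confidence is 1.960, so the margin of error is 1.960 × 0.02332 = 0.04571.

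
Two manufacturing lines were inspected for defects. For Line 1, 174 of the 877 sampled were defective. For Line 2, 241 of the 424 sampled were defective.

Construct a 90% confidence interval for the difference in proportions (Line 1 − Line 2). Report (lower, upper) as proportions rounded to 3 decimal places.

(-0.415, -0.325)

p̂₁ = 174/877 = 0.1984 and p̂₂ = 241/424 = 0.5684.
SE₁ = √(p̂₁(1−p̂₁)/n₁) = √(0.1984·0.8016/877) = 0.01347; SE₂ = √(0.5684·0.4316/424) = 0.02405.
Independent samples: SE of the difference = √(SE₁² + SE₂²) = √(0.0001814409 + 0.0005784025) = 0.02757.
z* for 90% confidence is 1.645, so the margin of error is 1.645 × 0.02757 = 0.04535.
Point estimate p̂₁ − p̂₂ = 0.1984 − 0.5684 = -0.3700.
-0.3700 ± 0.04535 → (-0.415, -0.325).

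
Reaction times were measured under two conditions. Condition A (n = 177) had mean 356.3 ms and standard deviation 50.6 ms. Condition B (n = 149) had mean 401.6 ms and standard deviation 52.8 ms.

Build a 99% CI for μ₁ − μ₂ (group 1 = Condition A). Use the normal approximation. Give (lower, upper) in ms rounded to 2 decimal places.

(-60.14, -30.46)

SE₁ = s₁/√n₁ = 50.6/√177 = 3.8033; SE₂ = 52.8/√149 = 4.3255.
Independent samples, unequal variances: SE_diff = √(SE₁² + SE₂²) = √(14.46509089 + 18.70995025) = 5.7598.
z* = 2.576, so margin of error = 2.576 × 5.7598 = 14.8372.
Difference in means = 356.3 − 401.6 = -45.3000.
-45.3000 ± 14.8372 → (-60.14, -30.46).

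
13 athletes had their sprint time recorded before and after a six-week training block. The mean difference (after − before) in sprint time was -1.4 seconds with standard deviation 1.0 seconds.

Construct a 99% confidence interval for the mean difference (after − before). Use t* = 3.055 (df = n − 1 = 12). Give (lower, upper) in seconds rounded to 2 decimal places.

(-2.25, -0.55)

Paired design: SE = s_d/√n = 1.0/√13 = 0.2774.
t* = 3.055; margin of error = 3.055 × 0.2774 = 0.8475.
-1.4 ± 0.8475 → (-2.25, -0.55).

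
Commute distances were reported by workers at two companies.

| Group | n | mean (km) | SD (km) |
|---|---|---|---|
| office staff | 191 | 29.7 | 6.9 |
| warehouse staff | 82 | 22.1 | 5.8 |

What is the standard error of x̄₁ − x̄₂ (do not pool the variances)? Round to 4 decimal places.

SE₁ = s₁/√n₁ = 6.9/√191 = 0.4993; SE₂ = 5.8/√82 = 0.6405.
Independent samples, unequal variances: SE_diff = √(SE₁² + SE₂²) = √(0.24930049 + 0.41024025) = 0.8121.

0.8121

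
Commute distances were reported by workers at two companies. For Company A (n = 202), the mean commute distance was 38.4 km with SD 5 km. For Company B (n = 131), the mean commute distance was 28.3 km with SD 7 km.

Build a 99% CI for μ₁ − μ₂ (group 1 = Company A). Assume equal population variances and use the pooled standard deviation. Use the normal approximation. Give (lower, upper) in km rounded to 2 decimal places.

Pooled variance s_p² = [201·5² + 130·7²] / (202+131−2) = 34.4260, so s_p = 5.8674.
SE_diff = s_p·√(1/n₁ + 1/n₂) = 5.8674·√(1/202 + 1/131) = 0.6582.
z* = 2.576; margin = 2.576 × 0.6582 = 1.6955.
Difference = 38.4 − 28.3 = 10.1000.
10.1000 ± 1.6955 → (8.40, 11.80).

(8.40, 11.80)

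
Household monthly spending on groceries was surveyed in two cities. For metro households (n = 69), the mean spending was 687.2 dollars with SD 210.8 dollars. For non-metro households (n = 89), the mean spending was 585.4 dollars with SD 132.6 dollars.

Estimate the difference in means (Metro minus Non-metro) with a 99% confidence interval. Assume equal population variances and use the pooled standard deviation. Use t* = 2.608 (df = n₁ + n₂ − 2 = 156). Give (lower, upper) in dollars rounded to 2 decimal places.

s_p = √[((n₁−1)s₁² + (n₂−1)s₂²)/(n₁+n₂−2)] = √[(68·210.8² + 88·132.6²)/156] = 171.1382.
SE = 171.1382·√(1/69 + 1/89) = 27.4509.
With t* = 2.608, margin = 2.608 × 27.4509 = 71.5919.
x̄₁ − x̄₂ = 687.2 − 585.4 = 101.8000; interval 101.8000 ± 71.5919 = (30.21, 173.39).

(30.21, 173.39)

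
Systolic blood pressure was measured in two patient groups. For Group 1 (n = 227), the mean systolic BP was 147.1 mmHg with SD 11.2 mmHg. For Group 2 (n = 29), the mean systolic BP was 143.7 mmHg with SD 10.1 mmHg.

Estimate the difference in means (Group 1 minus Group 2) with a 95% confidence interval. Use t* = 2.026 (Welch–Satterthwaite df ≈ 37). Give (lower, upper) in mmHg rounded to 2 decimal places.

SE₁ = s₁/√n₁ = 11.2/√227 = 0.7434; SE₂ = 10.1/√29 = 1.8755.
Independent samples, unequal variances: SE_diff = √(SE₁² + SE₂²) = √(0.55264356 + 3.51750025) = 2.0175.
t* = 2.026, so margin of error = 2.026 × 2.0175 = 4.0875.
Difference in means = 147.1 − 143.7 = 3.4000.
3.4000 ± 4.0875 → (-0.69, 7.49).

(-0.69, 7.49)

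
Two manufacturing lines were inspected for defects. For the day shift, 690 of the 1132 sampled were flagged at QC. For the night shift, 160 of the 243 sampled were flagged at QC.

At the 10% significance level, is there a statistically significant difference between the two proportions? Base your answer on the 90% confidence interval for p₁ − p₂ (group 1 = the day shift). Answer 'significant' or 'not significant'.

Sample proportions: 690/1132 = 0.6095, 160/243 = 0.6584.
Each SE is √(p̂(1−p̂)/n): √(0.6095·0.3905/1132) = 0.01450 and √(0.6584·0.3416/243) = 0.03042.
SE(p̂₁ − p̂₂) = √(SE₁² + SE₂²) = √(0.00021025 + 0.0009253764) = 0.03370, since the two samples are independent.
At 90% confidence z* = 1.645; margin = 1.645 × 0.03370 = 0.05544.
The difference is 0.6095 − 0.6584 = -0.0489, so the interval is -0.0489 ± 0.05544 = (-0.10434, 0.00654).
The interval (-0.10434, 0.00654) contains 0, so the difference is not significant.

not significant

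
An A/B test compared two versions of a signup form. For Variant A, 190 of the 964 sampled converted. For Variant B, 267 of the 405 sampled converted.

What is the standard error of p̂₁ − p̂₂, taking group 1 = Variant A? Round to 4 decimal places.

0.0268

First, p̂₁ = 190/964 = 0.1971; p̂₂ = 267/405 = 0.6593.
The two standard errors are √(0.1971×0.8029/964) = 0.01281 and √(0.6593×0.3407/405) = 0.02355.
Because the samples are independent, SE_diff = √(0.01281² + 0.02355²) = 0.02681.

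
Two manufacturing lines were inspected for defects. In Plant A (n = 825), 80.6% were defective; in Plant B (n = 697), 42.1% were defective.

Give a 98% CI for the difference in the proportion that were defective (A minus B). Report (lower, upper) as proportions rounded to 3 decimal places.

(0.331, 0.439)

SE₁ = √(p̂₁(1−p̂₁)/n₁) = √(0.8060·0.1940/825) = 0.01377; SE₂ = √(0.4210·0.5790/697) = 0.01870.
Independent samples: SE of the difference = √(SE₁² + SE₂²) = √(0.0001896129 + 0.00034969) = 0.02322.
z* for 98% confidence is 2.326, so the margin of error is 2.326 × 0.02322 = 0.05401.
Point estimate p̂₁ − p̂₂ = 0.8060 − 0.4210 = 0.3850.
0.3850 ± 0.05401 → (0.331, 0.439).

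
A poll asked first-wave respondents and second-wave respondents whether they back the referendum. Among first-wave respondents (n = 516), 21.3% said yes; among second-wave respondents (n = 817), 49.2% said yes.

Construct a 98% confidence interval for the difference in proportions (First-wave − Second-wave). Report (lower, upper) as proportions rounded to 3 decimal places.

Each SE is √(p̂(1−p̂)/n): √(0.2130·0.7870/516) = 0.01802 and √(0.4920·0.5080/817) = 0.01749.
SE(p̂₁ − p̂₂) = √(SE₁² + SE₂²) = √(0.0003247204 + 0.0003059001) = 0.02511, since the two samples are independent.
At 98% confidence z* = 2.326; margin = 2.326 × 0.02511 = 0.05841.
The difference is 0.2130 − 0.4920 = -0.2790, so the interval is -0.2790 ± 0.05841 = (-0.337, -0.221).

(-0.337, -0.221)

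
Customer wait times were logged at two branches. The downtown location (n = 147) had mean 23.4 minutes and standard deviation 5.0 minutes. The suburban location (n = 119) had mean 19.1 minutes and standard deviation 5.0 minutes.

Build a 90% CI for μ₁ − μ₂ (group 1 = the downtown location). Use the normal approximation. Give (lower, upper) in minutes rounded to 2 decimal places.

(3.29, 5.31)

SE₁ = s₁/√n₁ = 5.0/√147 = 0.4124; SE₂ = 5.0/√119 = 0.4583.
Independent samples, unequal variances: SE_diff = √(SE₁² + SE₂²) = √(0.17007376 + 0.21003889) = 0.6165.
z* = 1.645, so margin of error = 1.645 × 0.6165 = 1.0141.
Difference in means = 23.4 − 19.1 = 4.3000.
4.3000 ± 1.0141 → (3.29, 5.31).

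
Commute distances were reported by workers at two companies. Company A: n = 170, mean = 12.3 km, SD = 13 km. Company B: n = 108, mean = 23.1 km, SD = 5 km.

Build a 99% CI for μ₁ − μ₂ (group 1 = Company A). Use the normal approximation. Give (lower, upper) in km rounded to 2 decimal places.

(-13.65, -7.95)

SE₁ = s₁/√n₁ = 13/√170 = 0.9971; SE₂ = 5/√108 = 0.4811.
Independent samples, unequal variances: SE_diff = √(SE₁² + SE₂²) = √(0.99420841 + 0.23145721) = 1.1071.
z* = 2.576, so margin of error = 2.576 × 1.1071 = 2.8519.
Difference in means = 12.3 − 23.1 = -10.8000.
-10.8000 ± 2.8519 → (-13.65, -7.95).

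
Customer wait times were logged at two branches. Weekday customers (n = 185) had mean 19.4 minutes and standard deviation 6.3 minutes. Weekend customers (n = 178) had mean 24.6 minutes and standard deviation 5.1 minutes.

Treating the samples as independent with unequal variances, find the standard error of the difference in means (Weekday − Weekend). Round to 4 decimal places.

Standard errors of each mean: 6.3/√185 = 0.4632 and 5.1/√178 = 0.3823.
SE(x̄₁ − x̄₂) = √(0.4632² + 0.3823²) = 0.6006 for independent samples with unequal variances.

0.6006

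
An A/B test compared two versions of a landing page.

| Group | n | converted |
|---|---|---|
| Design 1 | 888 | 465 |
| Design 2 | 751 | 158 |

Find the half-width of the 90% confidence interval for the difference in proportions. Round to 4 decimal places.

Sample proportions: 465/888 = 0.5236, 158/751 = 0.2104.
Each SE is √(p̂(1−p̂)/n): √(0.5236·0.4764/888) = 0.01676 and √(0.2104·0.7896/751) = 0.01487.
SE(p̂₁ − p̂₂) = √(SE₁² + SE₂²) = √(0.0002808976 + 0.0002211169) = 0.02241, since the two samples are independent.
At 90% confidence z* = 1.645; margin = 1.645 × 0.02241 = 0.03686.

0.0369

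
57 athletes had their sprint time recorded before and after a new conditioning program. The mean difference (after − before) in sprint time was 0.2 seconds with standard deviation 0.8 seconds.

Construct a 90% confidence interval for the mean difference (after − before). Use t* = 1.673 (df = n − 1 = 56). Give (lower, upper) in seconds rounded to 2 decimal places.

(0.02, 0.38)

Paired design: SE = s_d/√n = 0.8/√57 = 0.1060.
t* = 1.673; margin of error = 1.673 × 0.1060 = 0.1773.
0.2 ± 0.1773 → (0.02, 0.38).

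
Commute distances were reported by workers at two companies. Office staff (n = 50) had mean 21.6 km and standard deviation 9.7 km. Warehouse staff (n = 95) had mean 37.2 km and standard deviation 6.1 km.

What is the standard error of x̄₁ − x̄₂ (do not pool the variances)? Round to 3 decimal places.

1.508

SE₁ = s₁/√n₁ = 9.7/√50 = 1.3718; SE₂ = 6.1/√95 = 0.6258.
Independent samples, unequal variances: SE_diff = √(SE₁² + SE₂²) = √(1.88183524 + 0.39162564) = 1.5078.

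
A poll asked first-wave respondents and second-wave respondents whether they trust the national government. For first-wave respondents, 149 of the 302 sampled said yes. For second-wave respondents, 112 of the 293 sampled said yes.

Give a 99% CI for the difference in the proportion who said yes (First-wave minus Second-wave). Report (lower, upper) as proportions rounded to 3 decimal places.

First, p̂₁ = 149/302 = 0.4934; p̂₂ = 112/293 = 0.3823.
The two standard errors are √(0.4934×0.5066/302) = 0.02877 and √(0.3823×0.6177/293) = 0.02839.
Because the samples are independent, SE_diff = √(0.02877² + 0.02839²) = 0.04042.
Using z* = 2.576 for 99%, ME = 2.576 × 0.04042 = 0.10412.
p̂₁ − p̂₂ = 0.1111; interval 0.1111 ± 0.10412 gives (0.007, 0.215).

(0.007, 0.215)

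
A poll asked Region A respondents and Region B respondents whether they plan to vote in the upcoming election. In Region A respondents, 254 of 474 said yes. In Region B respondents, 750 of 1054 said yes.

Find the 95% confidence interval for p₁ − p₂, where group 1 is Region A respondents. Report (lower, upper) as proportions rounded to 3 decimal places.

Sample proportions: 254/474 = 0.5359, 750/1054 = 0.7116.
Each SE is √(p̂(1−p̂)/n): √(0.5359·0.4641/474) = 0.02291 and √(0.7116·0.2884/1054) = 0.01395.
SE(p̂₁ − p̂₂) = √(SE₁² + SE₂²) = √(0.0005248681 + 0.0001946025) = 0.02682, since the two samples are independent.
At 95% confidence z* = 1.960; margin = 1.960 × 0.02682 = 0.05257.
The difference is 0.5359 − 0.7116 = -0.1757, so the interval is -0.1757 ± 0.05257 = (-0.228, -0.123).

(-0.228, -0.123)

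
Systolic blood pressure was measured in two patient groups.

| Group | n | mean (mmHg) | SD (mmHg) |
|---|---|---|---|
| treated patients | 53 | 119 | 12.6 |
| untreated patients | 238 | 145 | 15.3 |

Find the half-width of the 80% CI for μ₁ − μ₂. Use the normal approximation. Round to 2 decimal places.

Standard errors of each mean: 12.6/√53 = 1.7307 and 15.3/√238 = 0.9918.
SE(x̄₁ − x̄₂) = √(1.7307² + 0.9918²) = 1.9947 for independent samples with unequal variances.
With z* = 1.282, the margin is 1.282 × 1.9947 = 2.5572.

2.56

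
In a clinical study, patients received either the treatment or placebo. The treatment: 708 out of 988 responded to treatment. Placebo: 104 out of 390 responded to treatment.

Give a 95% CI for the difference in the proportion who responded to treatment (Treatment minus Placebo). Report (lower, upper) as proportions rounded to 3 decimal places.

Sample proportions: 708/988 = 0.7166, 104/390 = 0.2667.
Each SE is √(p̂(1−p̂)/n): √(0.7166·0.2834/988) = 0.01434 and √(0.2667·0.7333/390) = 0.02239.
SE(p̂₁ − p̂₂) = √(SE₁² + SE₂²) = √(0.0002056356 + 0.0005013121) = 0.02659, since the two samples are independent.
At 95% confidence z* = 1.960; margin = 1.960 × 0.02659 = 0.05212.
The difference is 0.7166 − 0.2667 = 0.4499, so the interval is 0.4499 ± 0.05212 = (0.398, 0.502).

(0.398, 0.502)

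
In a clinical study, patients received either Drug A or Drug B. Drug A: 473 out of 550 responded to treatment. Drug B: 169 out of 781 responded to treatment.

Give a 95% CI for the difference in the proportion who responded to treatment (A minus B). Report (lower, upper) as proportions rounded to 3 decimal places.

(0.603, 0.685)

p̂₁ = 473/550 = 0.8600 and p̂₂ = 169/781 = 0.2164.
SE₁ = √(p̂₁(1−p̂₁)/n₁) = √(0.8600·0.1400/550) = 0.01480; SE₂ = √(0.2164·0.7836/781) = 0.01474.
Independent samples: SE of the difference = √(SE₁² + SE₂²) = √(0.00021904 + 0.0002172676) = 0.02089.
z* for 95% confidence is 1.960, so the margin of error is 1.960 × 0.02089 = 0.04094.
Point estimate p̂₁ − p̂₂ = 0.8600 − 0.2164 = 0.6436.
0.6436 ± 0.04094 → (0.603, 0.685).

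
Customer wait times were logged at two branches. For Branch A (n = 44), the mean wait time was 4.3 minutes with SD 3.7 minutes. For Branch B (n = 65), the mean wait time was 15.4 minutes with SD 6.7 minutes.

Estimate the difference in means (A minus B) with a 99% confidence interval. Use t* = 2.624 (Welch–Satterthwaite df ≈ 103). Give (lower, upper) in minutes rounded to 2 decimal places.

Per-group SEs: s₁/√n₁ = 3.7/√44 = 0.5578, s₂/√n₂ = 6.7/√65 = 0.8310.
Unpooled SE of the difference: √(0.31114084 + 0.690561) = 1.0009.
Margin of error = t* · SE = 2.624 × 1.0009 = 2.6264.
x̄₁ − x̄₂ = 4.3 − 15.4 = -11.1000.
CI: -11.1000 ± 2.6264 = (-13.73, -8.47).

(-13.73, -8.47)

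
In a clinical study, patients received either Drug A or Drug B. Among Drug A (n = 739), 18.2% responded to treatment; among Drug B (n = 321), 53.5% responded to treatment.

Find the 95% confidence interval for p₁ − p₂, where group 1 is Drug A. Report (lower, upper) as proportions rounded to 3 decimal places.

Each SE is √(p̂(1−p̂)/n): √(0.1820·0.8180/739) = 0.01419 and √(0.5350·0.4650/321) = 0.02784.
SE(p̂₁ − p̂₂) = √(SE₁² + SE₂²) = √(0.0002013561 + 0.0007750656) = 0.03125, since the two samples are independent.
At 95% confidence z* = 1.960; margin = 1.960 × 0.03125 = 0.06125.
The difference is 0.1820 − 0.5350 = -0.3530, so the interval is -0.3530 ± 0.06125 = (-0.414, -0.292).

(-0.414, -0.292)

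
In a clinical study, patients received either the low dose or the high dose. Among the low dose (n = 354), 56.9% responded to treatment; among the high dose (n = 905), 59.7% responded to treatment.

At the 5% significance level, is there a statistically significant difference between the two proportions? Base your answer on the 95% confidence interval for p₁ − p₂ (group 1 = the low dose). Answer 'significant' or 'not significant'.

not significant

The two standard errors are √(0.5690×0.4310/354) = 0.02632 and √(0.5970×0.4030/905) = 0.01630.
Because the samples are independent, SE_diff = √(0.02632² + 0.01630²) = 0.03096.
Using z* = 1.960 for 95%, ME = 1.960 × 0.03096 = 0.06068.
p̂₁ − p̂₂ = -0.0280; interval -0.0280 ± 0.06068 gives (-0.08868, 0.03268).
The interval (-0.08868, 0.03268) contains 0, so the difference is not significant.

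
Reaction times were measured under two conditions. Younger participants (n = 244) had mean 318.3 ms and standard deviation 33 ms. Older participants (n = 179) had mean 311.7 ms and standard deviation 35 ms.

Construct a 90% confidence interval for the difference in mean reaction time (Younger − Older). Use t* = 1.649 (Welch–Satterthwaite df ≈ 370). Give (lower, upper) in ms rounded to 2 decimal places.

(1.06, 12.14)

Per-group SEs: s₁/√n₁ = 33/√244 = 2.1126, s₂/√n₂ = 35/√179 = 2.6160.
Unpooled SE of the difference: √(4.46307876 + 6.843456) = 3.3625.
Margin of error = t* · SE = 1.649 × 3.3625 = 5.5448.
x̄₁ − x̄₂ = 318.3 − 311.7 = 6.6000.
CI: 6.6000 ± 5.5448 = (1.06, 12.14).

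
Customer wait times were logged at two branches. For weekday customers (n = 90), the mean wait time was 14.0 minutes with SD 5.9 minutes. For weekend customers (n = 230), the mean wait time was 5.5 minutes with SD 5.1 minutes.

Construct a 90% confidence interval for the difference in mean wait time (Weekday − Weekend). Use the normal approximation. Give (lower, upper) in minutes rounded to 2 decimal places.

Per-group SEs: s₁/√n₁ = 5.9/√90 = 0.6219, s₂/√n₂ = 5.1/√230 = 0.3363.
Unpooled SE of the difference: √(0.38675961 + 0.11309769) = 0.7070.
Margin of error = z* · SE = 1.645 × 0.7070 = 1.1630.
x̄₁ − x̄₂ = 14.0 − 5.5 = 8.5000.
CI: 8.5000 ± 1.1630 = (7.34, 9.66).

(7.34, 9.66)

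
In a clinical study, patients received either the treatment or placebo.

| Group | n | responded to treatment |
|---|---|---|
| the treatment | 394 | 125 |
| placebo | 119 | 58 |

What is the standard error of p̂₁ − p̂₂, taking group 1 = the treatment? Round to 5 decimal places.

0.05147

p̂₁ = 125/394 = 0.3173 and p̂₂ = 58/119 = 0.4874.
SE₁ = √(p̂₁(1−p̂₁)/n₁) = √(0.3173·0.6827/394) = 0.02345; SE₂ = √(0.4874·0.5126/119) = 0.04582.
Independent samples: SE of the difference = √(SE₁² + SE₂²) = √(0.0005499025 + 0.0020994724) = 0.05147.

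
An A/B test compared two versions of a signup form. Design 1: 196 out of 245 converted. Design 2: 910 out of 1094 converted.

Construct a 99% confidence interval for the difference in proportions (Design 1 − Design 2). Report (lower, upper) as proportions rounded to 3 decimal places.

(-0.104, 0.040)

p̂₁ = 196/245 = 0.8000 and p̂₂ = 910/1094 = 0.8318.
SE₁ = √(p̂₁(1−p̂₁)/n₁) = √(0.8000·0.2000/245) = 0.02556; SE₂ = √(0.8318·0.1682/1094) = 0.01131.
Independent samples: SE of the difference = √(SE₁² + SE₂²) = √(0.0006533136 + 0.0001279161) = 0.02795.
z* for 99% confidence is 2.576, so the margin of error is 2.576 × 0.02795 = 0.07200.
Point estimate p̂₁ − p̂₂ = 0.8000 − 0.8318 = -0.0318.
-0.0318 ± 0.07200 → (-0.104, 0.040).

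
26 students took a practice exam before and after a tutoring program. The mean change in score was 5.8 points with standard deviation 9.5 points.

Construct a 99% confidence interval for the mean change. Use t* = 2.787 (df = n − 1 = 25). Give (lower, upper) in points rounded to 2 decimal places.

This is a matched-pairs design, so SE = s_d/√n = 9.5/√26 = 1.8631.
Margin = 2.787 × 1.8631 = 5.1925; the interval is 5.8 ± 5.1925 = (0.61, 10.99).

(0.61, 10.99)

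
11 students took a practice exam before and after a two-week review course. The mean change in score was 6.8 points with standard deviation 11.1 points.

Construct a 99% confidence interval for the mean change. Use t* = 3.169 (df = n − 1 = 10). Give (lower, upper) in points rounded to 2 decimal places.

(-3.81, 17.41)

Paired design: SE = s_d/√n = 11.1/√11 = 3.3468.
t* = 3.169; margin of error = 3.169 × 3.3468 = 10.6060.
6.8 ± 10.6060 → (-3.81, 17.41).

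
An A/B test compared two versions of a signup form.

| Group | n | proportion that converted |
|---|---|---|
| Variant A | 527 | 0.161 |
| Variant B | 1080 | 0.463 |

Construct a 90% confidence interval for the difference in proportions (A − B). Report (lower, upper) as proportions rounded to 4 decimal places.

Each SE is √(p̂(1−p̂)/n): √(0.1610·0.8390/527) = 0.01601 and √(0.4630·0.5370/1080) = 0.01517.
SE(p̂₁ − p̂₂) = √(SE₁² + SE₂²) = √(0.0002563201 + 0.0002301289) = 0.02206, since the two samples are independent.
At 90% confidence z* = 1.645; margin = 1.645 × 0.02206 = 0.03629.
The difference is 0.1610 − 0.4630 = -0.3020, so the interval is -0.3020 ± 0.03629 = (-0.3383, -0.2657).

(-0.3383, -0.2657)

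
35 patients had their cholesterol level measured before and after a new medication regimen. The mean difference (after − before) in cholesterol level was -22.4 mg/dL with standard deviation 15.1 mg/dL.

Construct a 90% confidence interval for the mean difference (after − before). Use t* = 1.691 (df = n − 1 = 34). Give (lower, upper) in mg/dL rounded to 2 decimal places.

Paired design: SE = s_d/√n = 15.1/√35 = 2.5524.
t* = 1.691; margin of error = 1.691 × 2.5524 = 4.3161.
-22.4 ± 4.3161 → (-26.72, -18.08).

(-26.72, -18.08)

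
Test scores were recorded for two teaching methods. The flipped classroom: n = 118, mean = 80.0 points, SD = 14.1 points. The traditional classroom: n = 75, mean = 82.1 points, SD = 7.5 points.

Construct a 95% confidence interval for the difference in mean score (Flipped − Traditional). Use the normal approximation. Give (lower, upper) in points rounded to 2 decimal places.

(-5.16, 0.96)

Standard errors of each mean: 14.1/√118 = 1.2980 and 7.5/√75 = 0.8660.
SE(x̄₁ − x̄₂) = √(1.2980² + 0.8660²) = 1.5604 for independent samples with unequal variances.
With z* = 1.960, the margin is 1.960 × 1.5604 = 3.0584.
x̄₁ − x̄₂ = 80.0 − 82.1 = -2.1000; the interval is -2.1000 ± 3.0584 = (-5.16, 0.96).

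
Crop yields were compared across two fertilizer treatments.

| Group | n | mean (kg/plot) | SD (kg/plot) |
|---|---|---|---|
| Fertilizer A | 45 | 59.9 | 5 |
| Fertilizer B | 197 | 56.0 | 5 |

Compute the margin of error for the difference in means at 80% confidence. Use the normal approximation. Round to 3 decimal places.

1.059

Standard errors of each mean: 5/√45 = 0.7454 and 5/√197 = 0.3562.
SE(x̄₁ − x̄₂) = √(0.7454² + 0.3562²) = 0.8261 for independent samples with unequal variances.
With z* = 1.282, the margin is 1.282 × 0.8261 = 1.0591.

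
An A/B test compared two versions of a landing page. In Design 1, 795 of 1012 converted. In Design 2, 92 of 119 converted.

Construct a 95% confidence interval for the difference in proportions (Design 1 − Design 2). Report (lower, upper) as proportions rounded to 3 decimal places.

(-0.067, 0.092)

Sample proportions: 795/1012 = 0.7856, 92/119 = 0.7731.
Each SE is √(p̂(1−p̂)/n): √(0.7856·0.2144/1012) = 0.01290 and √(0.7731·0.2269/119) = 0.03839.
SE(p̂₁ − p̂₂) = √(SE₁² + SE₂²) = √(0.00016641 + 0.0014737921) = 0.04050, since the two samples are independent.
At 95% confidence z* = 1.960; margin = 1.960 × 0.04050 = 0.07938.
The difference is 0.7856 − 0.7731 = 0.0125, so the interval is 0.0125 ± 0.07938 = (-0.067, 0.092).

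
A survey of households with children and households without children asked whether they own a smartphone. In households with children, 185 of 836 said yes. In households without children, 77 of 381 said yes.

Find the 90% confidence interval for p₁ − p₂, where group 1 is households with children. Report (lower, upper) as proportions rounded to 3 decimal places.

Sample proportions: 185/836 = 0.2213, 77/381 = 0.2021.
Each SE is √(p̂(1−p̂)/n): √(0.2213·0.7787/836) = 0.01436 and √(0.2021·0.7979/381) = 0.02057.
SE(p̂₁ − p̂₂) = √(SE₁² + SE₂²) = √(0.0002062096 + 0.0004231249) = 0.02509, since the two samples are independent.
At 90% confidence z* = 1.645; margin = 1.645 × 0.02509 = 0.04127.
The difference is 0.2213 − 0.2021 = 0.0192, so the interval is 0.0192 ± 0.04127 = (-0.022, 0.060).

(-0.022, 0.060)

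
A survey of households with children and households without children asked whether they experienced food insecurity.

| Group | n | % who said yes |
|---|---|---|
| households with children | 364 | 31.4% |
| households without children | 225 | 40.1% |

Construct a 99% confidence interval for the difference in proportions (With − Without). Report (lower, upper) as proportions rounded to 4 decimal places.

(-0.1919, 0.0179)

The two standard errors are √(0.3140×0.6860/364) = 0.02433 and √(0.4010×0.5990/225) = 0.03267.
Because the samples are independent, SE_diff = √(0.02433² + 0.03267²) = 0.04073.
Using z* = 2.576 for 99%, ME = 2.576 × 0.04073 = 0.10492.
p̂₁ − p̂₂ = -0.0870; interval -0.0870 ± 0.10492 gives (-0.1919, 0.0179).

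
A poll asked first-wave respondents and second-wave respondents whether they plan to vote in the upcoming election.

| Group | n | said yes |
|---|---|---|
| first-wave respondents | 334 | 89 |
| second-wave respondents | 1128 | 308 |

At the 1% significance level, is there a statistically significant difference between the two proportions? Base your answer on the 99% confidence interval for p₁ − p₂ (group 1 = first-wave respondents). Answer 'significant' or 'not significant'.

not significant

Sample proportions: 89/334 = 0.2665, 308/1128 = 0.2730.
Each SE is √(p̂(1−p̂)/n): √(0.2665·0.7335/334) = 0.02419 and √(0.2730·0.7270/1128) = 0.01326.
SE(p̂₁ − p̂₂) = √(SE₁² + SE₂²) = √(0.0005851561 + 0.0001758276) = 0.02759, since the two samples are independent.
At 99% confidence z* = 2.576; margin = 2.576 × 0.02759 = 0.07107.
The difference is 0.2665 − 0.2730 = -0.0065, so the interval is -0.0065 ± 0.07107 = (-0.07757, 0.06457).
The interval (-0.07757, 0.06457) contains 0, so the difference is not significant.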